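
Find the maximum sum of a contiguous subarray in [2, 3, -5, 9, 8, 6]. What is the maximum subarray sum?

Using Kadane's algorithm on [2, 3, -5, 9, 8, 6]:

Scanning through the array:
Position 1 (value 3): max_ending_here = 5, max_so_far = 5
Position 2 (value -5): max_ending_here = 0, max_so_far = 5
Position 3 (value 9): max_ending_here = 9, max_so_far = 9
Position 4 (value 8): max_ending_here = 17, max_so_far = 17
Position 5 (value 6): max_ending_here = 23, max_so_far = 23

Maximum subarray: [2, 3, -5, 9, 8, 6]
Maximum sum: 23

The maximum subarray is [2, 3, -5, 9, 8, 6] with sum 23. This subarray runs from index 0 to index 5.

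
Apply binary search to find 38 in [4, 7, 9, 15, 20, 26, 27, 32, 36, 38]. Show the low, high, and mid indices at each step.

Binary search for 38 in [4, 7, 9, 15, 20, 26, 27, 32, 36, 38]:

lo=0, hi=9, mid=4, arr[mid]=20 -> 20 < 38, search right half
lo=5, hi=9, mid=7, arr[mid]=32 -> 32 < 38, search right half
lo=8, hi=9, mid=8, arr[mid]=36 -> 36 < 38, search right half
lo=9, hi=9, mid=9, arr[mid]=38 -> Found target at index 9!

Binary search finds 38 at index 9 after 4 comparisons. The search repeatedly halves the search space by comparing with the middle element.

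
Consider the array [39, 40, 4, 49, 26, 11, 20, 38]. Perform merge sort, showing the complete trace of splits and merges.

Merge sort trace:

Split: [39, 40, 4, 49, 26, 11, 20, 38] -> [39, 40, 4, 49] and [26, 11, 20, 38]
  Split: [39, 40, 4, 49] -> [39, 40] and [4, 49]
    Split: [39, 40] -> [39] and [40]
    Merge: [39] + [40] -> [39, 40]
    Split: [4, 49] -> [4] and [49]
    Merge: [4] + [49] -> [4, 49]
  Merge: [39, 40] + [4, 49] -> [4, 39, 40, 49]
  Split: [26, 11, 20, 38] -> [26, 11] and [20, 38]
    Split: [26, 11] -> [26] and [11]
    Merge: [26] + [11] -> [11, 26]
    Split: [20, 38] -> [20] and [38]
    Merge: [20] + [38] -> [20, 38]
  Merge: [11, 26] + [20, 38] -> [11, 20, 26, 38]
Merge: [4, 39, 40, 49] + [11, 20, 26, 38] -> [4, 11, 20, 26, 38, 39, 40, 49]

Final sorted array: [4, 11, 20, 26, 38, 39, 40, 49]

The merge sort proceeds by recursively splitting the array and merging sorted halves.
After all merges, the sorted array is [4, 11, 20, 26, 38, 39, 40, 49].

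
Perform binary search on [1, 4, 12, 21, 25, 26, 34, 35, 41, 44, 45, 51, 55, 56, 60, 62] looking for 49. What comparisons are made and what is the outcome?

Binary search for 49 in [1, 4, 12, 21, 25, 26, 34, 35, 41, 44, 45, 51, 55, 56, 60, 62]:

lo=0, hi=15, mid=7, arr[mid]=35 -> 35 < 49, search right half
lo=8, hi=15, mid=11, arr[mid]=51 -> 51 > 49, search left half
lo=8, hi=10, mid=9, arr[mid]=44 -> 44 < 49, search right half
lo=10, hi=10, mid=10, arr[mid]=45 -> 45 < 49, search right half
lo=11 > hi=10, target 49 not found

Binary search determines that 49 is not in the array after 4 comparisons. The search space was exhausted without finding the target.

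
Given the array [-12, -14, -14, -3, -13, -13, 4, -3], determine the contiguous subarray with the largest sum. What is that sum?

Using Kadane's algorithm on [-12, -14, -14, -3, -13, -13, 4, -3]:

Scanning through the array:
Position 1 (value -14): max_ending_here = -14, max_so_far = -12
Position 2 (value -14): max_ending_here = -14, max_so_far = -12
Position 3 (value -3): max_ending_here = -3, max_so_far = -3
Position 4 (value -13): max_ending_here = -13, max_so_far = -3
Position 5 (value -13): max_ending_here = -13, max_so_far = -3
Position 6 (value 4): max_ending_here = 4, max_so_far = 4
Position 7 (value -3): max_ending_here = 1, max_so_far = 4

Maximum subarray: [4]
Maximum sum: 4

The maximum subarray is [4] with sum 4. This subarray runs from index 6 to index 6.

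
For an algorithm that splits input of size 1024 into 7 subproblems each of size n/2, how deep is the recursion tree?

For divide and conquer with division factor 2:

Problem sizes at each level:
Level 0: 1024
Level 1: 512
Level 2: 256
Level 3: 128
Level 4: 64
Level 5: 32
Level 6: 16
Level 7: 8
Level 8: 4
Level 9: 2
Level 10: 1

The root is level 0 and the size-1 base case is level 10 (the tree spans levels 0 through 10, i.e. 11 levels counting the root), so the depth is the number of divisions: log_2(1024) = 10

The recursion tree depth is log_2(1024) = 10. At each level, the problem size is divided by 2, so it takes 10 divisions to reduce to a base case of size 1. The algorithm makes 7 recursive calls at each level.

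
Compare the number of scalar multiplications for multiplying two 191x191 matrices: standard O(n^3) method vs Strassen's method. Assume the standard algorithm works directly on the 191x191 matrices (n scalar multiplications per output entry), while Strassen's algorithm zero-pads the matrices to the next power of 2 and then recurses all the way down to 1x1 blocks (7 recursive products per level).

Matrix multiplication for 191x191 matrices:

Strassen's algorithm requires power-of-2 dimensions. Pad 191x191 to 256x256 (next power of 2).

Standard algorithm: 191^3 = 6967871 multiplications
Strassen's algorithm: 7^(log2(256)) = 7^8 = 5764801 multiplications
Savings: 6967871 - 5764801 = 1203070 multiplications

Standard: 6967871 multiplications (191^3). Strassen: 5764801 multiplications (7^8, after padding to 256x256). Strassen reduces 8 recursive multiplications to 7 at each level.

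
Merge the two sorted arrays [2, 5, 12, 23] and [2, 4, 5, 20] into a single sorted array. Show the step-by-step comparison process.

Merging process:

Compare 2 vs 2: take 2 from left. Merged: [2]
Compare 5 vs 2: take 2 from right. Merged: [2, 2]
Compare 5 vs 4: take 4 from right. Merged: [2, 2, 4]
Compare 5 vs 5: take 5 from left. Merged: [2, 2, 4, 5]
Compare 12 vs 5: take 5 from right. Merged: [2, 2, 4, 5, 5]
Compare 12 vs 20: take 12 from left. Merged: [2, 2, 4, 5, 5, 12]
Compare 23 vs 20: take 20 from right. Merged: [2, 2, 4, 5, 5, 12, 20]
Append remaining from left: [23]. Merged: [2, 2, 4, 5, 5, 12, 20, 23]

Final merged array: [2, 2, 4, 5, 5, 12, 20, 23]
Total comparisons: 7

The merged array is [2, 2, 4, 5, 5, 12, 20, 23], requiring 7 comparisons. The merge step runs in O(n) time where n is the total number of elements.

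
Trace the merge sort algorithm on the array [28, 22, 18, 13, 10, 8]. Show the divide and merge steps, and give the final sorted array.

Merge sort trace:

Split: [28, 22, 18, 13, 10, 8] -> [28, 22, 18] and [13, 10, 8]
  Split: [28, 22, 18] -> [28] and [22, 18]
    Split: [22, 18] -> [22] and [18]
    Merge: [22] + [18] -> [18, 22]
  Merge: [28] + [18, 22] -> [18, 22, 28]
  Split: [13, 10, 8] -> [13] and [10, 8]
    Split: [10, 8] -> [10] and [8]
    Merge: [10] + [8] -> [8, 10]
  Merge: [13] + [8, 10] -> [8, 10, 13]
Merge: [18, 22, 28] + [8, 10, 13] -> [8, 10, 13, 18, 22, 28]

Final sorted array: [8, 10, 13, 18, 22, 28]

The merge sort proceeds by recursively splitting the array and merging sorted halves.
After all merges, the sorted array is [8, 10, 13, 18, 22, 28].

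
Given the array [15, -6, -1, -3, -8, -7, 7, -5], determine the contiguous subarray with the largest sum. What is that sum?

Using Kadane's algorithm on [15, -6, -1, -3, -8, -7, 7, -5]:

Scanning through the array:
Position 1 (value -6): max_ending_here = 9, max_so_far = 15
Position 2 (value -1): max_ending_here = 8, max_so_far = 15
Position 3 (value -3): max_ending_here = 5, max_so_far = 15
Position 4 (value -8): max_ending_here = -3, max_so_far = 15
Position 5 (value -7): max_ending_here = -7, max_so_far = 15
Position 6 (value 7): max_ending_here = 7, max_so_far = 15
Position 7 (value -5): max_ending_here = 2, max_so_far = 15

Maximum subarray: [15]
Maximum sum: 15

The maximum subarray is [15] with sum 15. This subarray runs from index 0 to index 0.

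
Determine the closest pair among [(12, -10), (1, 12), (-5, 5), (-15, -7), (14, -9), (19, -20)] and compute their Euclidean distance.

Computing all pairwise distances among 6 points:

d((12, -10), (1, 12)) = 24.5967
d((12, -10), (-5, 5)) = 22.6716
d((12, -10), (-15, -7)) = 27.1662
d((12, -10), (14, -9)) = 2.2361 <-- minimum
d((12, -10), (19, -20)) = 12.2066
d((1, 12), (-5, 5)) = 9.2195
d((1, 12), (-15, -7)) = 24.8395
d((1, 12), (14, -9)) = 24.6982
d((1, 12), (19, -20)) = 36.7151
d((-5, 5), (-15, -7)) = 15.6205
d((-5, 5), (14, -9)) = 23.6008
d((-5, 5), (19, -20)) = 34.6554
d((-15, -7), (14, -9)) = 29.0689
d((-15, -7), (19, -20)) = 36.4005
d((14, -9), (19, -20)) = 12.083

Closest pair: (12, -10) and (14, -9) with distance 2.2361

The closest pair is (12, -10) and (14, -9) with Euclidean distance 2.2361. For 6 points, brute-force pairwise comparison is shown above. For large n, the divide-and-conquer algorithm (sort by x, recurse on halves, check the dividing strip) achieves O(n log n).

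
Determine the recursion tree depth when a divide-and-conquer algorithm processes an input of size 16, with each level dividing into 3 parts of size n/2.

For divide and conquer with division factor 2:

Problem sizes at each level:
Level 0: 16
Level 1: 8
Level 2: 4
Level 3: 2
Level 4: 1

The root is level 0 and the size-1 base case is level 4 (the tree spans levels 0 through 4, i.e. 5 levels counting the root), so the depth is the number of divisions: log_2(16) = 4

The recursion tree depth is log_2(16) = 4. At each level, the problem size is divided by 2, so it takes 4 divisions to reduce to a base case of size 1. The algorithm makes 3 recursive calls at each level.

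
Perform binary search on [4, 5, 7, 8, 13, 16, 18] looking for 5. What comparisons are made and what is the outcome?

Binary search for 5 in [4, 5, 7, 8, 13, 16, 18]:

lo=0, hi=6, mid=3, arr[mid]=8 -> 8 > 5, search left half
lo=0, hi=2, mid=1, arr[mid]=5 -> Found target at index 1!

Binary search finds 5 at index 1 after 2 comparisons. The search repeatedly halves the search space by comparing with the middle element.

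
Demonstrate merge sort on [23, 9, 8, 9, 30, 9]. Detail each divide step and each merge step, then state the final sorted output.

Merge sort trace:

Split: [23, 9, 8, 9, 30, 9] -> [23, 9, 8] and [9, 30, 9]
  Split: [23, 9, 8] -> [23] and [9, 8]
    Split: [9, 8] -> [9] and [8]
    Merge: [9] + [8] -> [8, 9]
  Merge: [23] + [8, 9] -> [8, 9, 23]
  Split: [9, 30, 9] -> [9] and [30, 9]
    Split: [30, 9] -> [30] and [9]
    Merge: [30] + [9] -> [9, 30]
  Merge: [9] + [9, 30] -> [9, 9, 30]
Merge: [8, 9, 23] + [9, 9, 30] -> [8, 9, 9, 9, 23, 30]

Final sorted array: [8, 9, 9, 9, 23, 30]

The merge sort proceeds by recursively splitting the array and merging sorted halves.
After all merges, the sorted array is [8, 9, 9, 9, 23, 30].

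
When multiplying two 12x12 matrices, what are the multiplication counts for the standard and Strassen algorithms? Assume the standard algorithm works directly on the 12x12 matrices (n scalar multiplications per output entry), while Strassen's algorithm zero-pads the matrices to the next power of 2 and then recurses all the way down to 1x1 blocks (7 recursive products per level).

Matrix multiplication for 12x12 matrices:

Strassen's algorithm requires power-of-2 dimensions. Pad 12x12 to 16x16 (next power of 2).

Standard algorithm: 12^3 = 1728 multiplications
Strassen's algorithm: 7^(log2(16)) = 7^4 = 2401 multiplications
Difference: 1728 - 2401 = -673 (Strassen uses MORE here due to padding overhead — for small or just-over-power-of-2 n, padding can outweigh the per-level savings)

Standard: 1728 multiplications (12^3). Strassen: 2401 multiplications (7^4, after padding to 16x16). Strassen reduces 8 recursive multiplications to 7 at each level.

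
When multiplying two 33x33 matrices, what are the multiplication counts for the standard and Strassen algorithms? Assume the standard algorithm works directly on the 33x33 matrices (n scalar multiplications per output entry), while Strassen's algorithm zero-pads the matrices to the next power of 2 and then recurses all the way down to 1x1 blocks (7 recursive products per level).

Matrix multiplication for 33x33 matrices:

Strassen's algorithm requires power-of-2 dimensions. Pad 33x33 to 64x64 (next power of 2).

Standard algorithm: 33^3 = 35937 multiplications
Strassen's algorithm: 7^(log2(64)) = 7^6 = 117649 multiplications
Difference: 35937 - 117649 = -81712 (Strassen uses MORE here due to padding overhead — for small or just-over-power-of-2 n, padding can outweigh the per-level savings)

Standard: 35937 multiplications (33^3). Strassen: 117649 multiplications (7^6, after padding to 64x64). Strassen reduces 8 recursive multiplications to 7 at each level.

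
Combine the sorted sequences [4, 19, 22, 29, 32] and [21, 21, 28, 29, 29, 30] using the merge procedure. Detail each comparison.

Merging process:

Compare 4 vs 21: take 4 from left. Merged: [4]
Compare 19 vs 21: take 19 from left. Merged: [4, 19]
Compare 22 vs 21: take 21 from right. Merged: [4, 19, 21]
Compare 22 vs 21: take 21 from right. Merged: [4, 19, 21, 21]
Compare 22 vs 28: take 22 from left. Merged: [4, 19, 21, 21, 22]
Compare 29 vs 28: take 28 from right. Merged: [4, 19, 21, 21, 22, 28]
Compare 29 vs 29: take 29 from left. Merged: [4, 19, 21, 21, 22, 28, 29]
Compare 32 vs 29: take 29 from right. Merged: [4, 19, 21, 21, 22, 28, 29, 29]
Compare 32 vs 29: take 29 from right. Merged: [4, 19, 21, 21, 22, 28, 29, 29, 29]
Compare 32 vs 30: take 30 from right. Merged: [4, 19, 21, 21, 22, 28, 29, 29, 29, 30]
Append remaining from left: [32]. Merged: [4, 19, 21, 21, 22, 28, 29, 29, 29, 30, 32]

Final merged array: [4, 19, 21, 21, 22, 28, 29, 29, 29, 30, 32]
Total comparisons: 10

The merged array is [4, 19, 21, 21, 22, 28, 29, 29, 29, 30, 32], requiring 10 comparisons. The merge step runs in O(n) time where n is the total number of elements.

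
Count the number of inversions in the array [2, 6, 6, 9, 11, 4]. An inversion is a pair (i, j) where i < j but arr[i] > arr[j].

Finding inversions in [2, 6, 6, 9, 11, 4]:

(1, 5): arr[1]=6 > arr[5]=4
(2, 5): arr[2]=6 > arr[5]=4
(3, 5): arr[3]=9 > arr[5]=4
(4, 5): arr[4]=11 > arr[5]=4

Total inversions: 4

The array has 4 inversion(s): (1,5), (2,5), (3,5), (4,5). Each pair (i,j) satisfies i < j and arr[i] > arr[j].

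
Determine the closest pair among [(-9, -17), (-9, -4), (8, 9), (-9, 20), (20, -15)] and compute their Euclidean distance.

Computing all pairwise distances among 5 points:

d((-9, -17), (-9, -4)) = 13.0 <-- minimum
d((-9, -17), (8, 9)) = 31.0644
d((-9, -17), (-9, 20)) = 37.0
d((-9, -17), (20, -15)) = 29.0689
d((-9, -4), (8, 9)) = 21.4009
d((-9, -4), (-9, 20)) = 24.0
d((-9, -4), (20, -15)) = 31.0161
d((8, 9), (-9, 20)) = 20.2485
d((8, 9), (20, -15)) = 26.8328
d((-9, 20), (20, -15)) = 45.4533

Closest pair: (-9, -17) and (-9, -4) with distance 13.0

The closest pair is (-9, -17) and (-9, -4) with Euclidean distance 13.0. For 5 points, brute-force pairwise comparison is shown above. For large n, the divide-and-conquer algorithm (sort by x, recurse on halves, check the dividing strip) achieves O(n log n).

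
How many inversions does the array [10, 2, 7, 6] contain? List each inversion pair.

Finding inversions in [10, 2, 7, 6]:

(0, 1): arr[0]=10 > arr[1]=2
(0, 2): arr[0]=10 > arr[2]=7
(0, 3): arr[0]=10 > arr[3]=6
(2, 3): arr[2]=7 > arr[3]=6

Total inversions: 4

The array has 4 inversion(s): (0,1), (0,2), (0,3), (2,3). Each pair (i,j) satisfies i < j and arr[i] > arr[j].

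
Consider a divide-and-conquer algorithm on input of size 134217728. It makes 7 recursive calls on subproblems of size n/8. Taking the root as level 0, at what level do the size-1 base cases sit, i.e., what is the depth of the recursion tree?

For divide and conquer with division factor 8:

Problem sizes at each level:
Level 0: 134217728
Level 1: 16777216
Level 2: 2097152
Level 3: 262144
Level 4: 32768
Level 5: 4096
Level 6: 512
Level 7: 64
Level 8: 8
Level 9: 1

The root is level 0 and the size-1 base case is level 9 (the tree spans levels 0 through 9, i.e. 10 levels counting the root), so the depth is the number of divisions: log_8(134217728) = 9

The recursion tree depth is log_8(134217728) = 9. At each level, the problem size is divided by 8, so it takes 9 divisions to reduce to a base case of size 1. The algorithm makes 7 recursive calls at each level.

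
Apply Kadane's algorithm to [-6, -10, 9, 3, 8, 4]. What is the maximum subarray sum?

Using Kadane's algorithm on [-6, -10, 9, 3, 8, 4]:

Scanning through the array:
Position 1 (value -10): max_ending_here = -10, max_so_far = -6
Position 2 (value 9): max_ending_here = 9, max_so_far = 9
Position 3 (value 3): max_ending_here = 12, max_so_far = 12
Position 4 (value 8): max_ending_here = 20, max_so_far = 20
Position 5 (value 4): max_ending_here = 24, max_so_far = 24

Maximum subarray: [9, 3, 8, 4]
Maximum sum: 24

The maximum subarray is [9, 3, 8, 4] with sum 24. This subarray runs from index 2 to index 5.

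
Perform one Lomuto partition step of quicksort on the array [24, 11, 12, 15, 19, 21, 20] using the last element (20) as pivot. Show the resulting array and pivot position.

Lomuto partition with pivot = 20:

Initial array: [24, 11, 12, 15, 19, 21, 20]

arr[0]=24 > 20: no swap
arr[1]=11 <= 20: swap with position 0, array becomes [11, 24, 12, 15, 19, 21, 20]
arr[2]=12 <= 20: swap with position 1, array becomes [11, 12, 24, 15, 19, 21, 20]
arr[3]=15 <= 20: swap with position 2, array becomes [11, 12, 15, 24, 19, 21, 20]
arr[4]=19 <= 20: swap with position 3, array becomes [11, 12, 15, 19, 24, 21, 20]
arr[5]=21 > 20: no swap

Place pivot at position 4: [11, 12, 15, 19, 20, 21, 24]
Pivot position: 4

After partitioning with pivot 20, the array becomes [11, 12, 15, 19, 20, 21, 24]. The pivot is placed at index 4. All elements to the left of the pivot are <= 20, and all elements to the right are > 20.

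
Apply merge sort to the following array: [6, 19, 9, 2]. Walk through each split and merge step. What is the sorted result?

Merge sort trace:

Split: [6, 19, 9, 2] -> [6, 19] and [9, 2]
  Split: [6, 19] -> [6] and [19]
  Merge: [6] + [19] -> [6, 19]
  Split: [9, 2] -> [9] and [2]
  Merge: [9] + [2] -> [2, 9]
Merge: [6, 19] + [2, 9] -> [2, 6, 9, 19]

Final sorted array: [2, 6, 9, 19]

The merge sort proceeds by recursively splitting the array and merging sorted halves.
After all merges, the sorted array is [2, 6, 9, 19].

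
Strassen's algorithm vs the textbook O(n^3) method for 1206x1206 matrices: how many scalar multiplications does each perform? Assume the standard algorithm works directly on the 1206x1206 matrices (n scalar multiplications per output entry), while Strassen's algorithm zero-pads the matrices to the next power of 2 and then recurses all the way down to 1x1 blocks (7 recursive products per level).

Matrix multiplication for 1206x1206 matrices:

Strassen's algorithm requires power-of-2 dimensions. Pad 1206x1206 to 2048x2048 (next power of 2).

Standard algorithm: 1206^3 = 1754049816 multiplications
Strassen's algorithm: 7^(log2(2048)) = 7^11 = 1977326743 multiplications
Difference: 1754049816 - 1977326743 = -223276927 (Strassen uses MORE here due to padding overhead — for small or just-over-power-of-2 n, padding can outweigh the per-level savings)

Standard: 1754049816 multiplications (1206^3). Strassen: 1977326743 multiplications (7^11, after padding to 2048x2048). Strassen reduces 8 recursive multiplications to 7 at each level.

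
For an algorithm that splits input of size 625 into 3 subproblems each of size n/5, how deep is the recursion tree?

For divide and conquer with division factor 5:

Problem sizes at each level:
Level 0: 625
Level 1: 125
Level 2: 25
Level 3: 5
Level 4: 1

The root is level 0 and the size-1 base case is level 4 (the tree spans levels 0 through 4, i.e. 5 levels counting the root), so the depth is the number of divisions: log_5(625) = 4

The recursion tree depth is log_5(625) = 4. At each level, the problem size is divided by 5, so it takes 4 divisions to reduce to a base case of size 1. The algorithm makes 3 recursive calls at each level.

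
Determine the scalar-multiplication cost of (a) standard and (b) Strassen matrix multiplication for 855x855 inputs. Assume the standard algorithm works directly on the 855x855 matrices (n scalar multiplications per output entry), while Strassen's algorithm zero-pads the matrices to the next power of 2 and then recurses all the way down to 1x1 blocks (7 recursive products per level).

Matrix multiplication for 855x855 matrices:

Strassen's algorithm requires power-of-2 dimensions. Pad 855x855 to 1024x1024 (next power of 2).

Standard algorithm: 855^3 = 625026375 multiplications
Strassen's algorithm: 7^(log2(1024)) = 7^10 = 282475249 multiplications
Savings: 625026375 - 282475249 = 342551126 multiplications

Standard: 625026375 multiplications (855^3). Strassen: 282475249 multiplications (7^10, after padding to 1024x1024). Strassen reduces 8 recursive multiplications to 7 at each level.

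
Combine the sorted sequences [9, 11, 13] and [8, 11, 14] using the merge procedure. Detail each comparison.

Merging process:

Compare 9 vs 8: take 8 from right. Merged: [8]
Compare 9 vs 11: take 9 from left. Merged: [8, 9]
Compare 11 vs 11: take 11 from left. Merged: [8, 9, 11]
Compare 13 vs 11: take 11 from right. Merged: [8, 9, 11, 11]
Compare 13 vs 14: take 13 from left. Merged: [8, 9, 11, 11, 13]
Append remaining from right: [14]. Merged: [8, 9, 11, 11, 13, 14]

Final merged array: [8, 9, 11, 11, 13, 14]
Total comparisons: 5

The merged array is [8, 9, 11, 11, 13, 14], requiring 5 comparisons. The merge step runs in O(n) time where n is the total number of elements.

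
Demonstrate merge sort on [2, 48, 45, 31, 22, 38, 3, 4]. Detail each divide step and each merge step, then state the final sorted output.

Merge sort trace:

Split: [2, 48, 45, 31, 22, 38, 3, 4] -> [2, 48, 45, 31] and [22, 38, 3, 4]
  Split: [2, 48, 45, 31] -> [2, 48] and [45, 31]
    Split: [2, 48] -> [2] and [48]
    Merge: [2] + [48] -> [2, 48]
    Split: [45, 31] -> [45] and [31]
    Merge: [45] + [31] -> [31, 45]
  Merge: [2, 48] + [31, 45] -> [2, 31, 45, 48]
  Split: [22, 38, 3, 4] -> [22, 38] and [3, 4]
    Split: [22, 38] -> [22] and [38]
    Merge: [22] + [38] -> [22, 38]
    Split: [3, 4] -> [3] and [4]
    Merge: [3] + [4] -> [3, 4]
  Merge: [22, 38] + [3, 4] -> [3, 4, 22, 38]
Merge: [2, 31, 45, 48] + [3, 4, 22, 38] -> [2, 3, 4, 22, 31, 38, 45, 48]

Final sorted array: [2, 3, 4, 22, 31, 38, 45, 48]

The merge sort proceeds by recursively splitting the array and merging sorted halves.
After all merges, the sorted array is [2, 3, 4, 22, 31, 38, 45, 48].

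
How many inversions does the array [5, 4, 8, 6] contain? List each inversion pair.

Finding inversions in [5, 4, 8, 6]:

(0, 1): arr[0]=5 > arr[1]=4
(2, 3): arr[2]=8 > arr[3]=6

Total inversions: 2

The array has 2 inversion(s): (0,1), (2,3). Each pair (i,j) satisfies i < j and arr[i] > arr[j].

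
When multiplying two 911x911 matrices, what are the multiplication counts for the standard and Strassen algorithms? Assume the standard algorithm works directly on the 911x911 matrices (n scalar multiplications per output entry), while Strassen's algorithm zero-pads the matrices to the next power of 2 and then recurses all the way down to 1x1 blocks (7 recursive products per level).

Matrix multiplication for 911x911 matrices:

Strassen's algorithm requires power-of-2 dimensions. Pad 911x911 to 1024x1024 (next power of 2).

Standard algorithm: 911^3 = 756058031 multiplications
Strassen's algorithm: 7^(log2(1024)) = 7^10 = 282475249 multiplications
Savings: 756058031 - 282475249 = 473582782 multiplications

Standard: 756058031 multiplications (911^3). Strassen: 282475249 multiplications (7^10, after padding to 1024x1024). Strassen reduces 8 recursive multiplications to 7 at each level.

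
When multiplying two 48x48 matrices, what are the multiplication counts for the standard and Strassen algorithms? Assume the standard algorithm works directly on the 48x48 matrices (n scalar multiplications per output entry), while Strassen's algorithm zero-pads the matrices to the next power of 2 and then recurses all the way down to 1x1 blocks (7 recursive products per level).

Matrix multiplication for 48x48 matrices:

Strassen's algorithm requires power-of-2 dimensions. Pad 48x48 to 64x64 (next power of 2).

Standard algorithm: 48^3 = 110592 multiplications
Strassen's algorithm: 7^(log2(64)) = 7^6 = 117649 multiplications
Difference: 110592 - 117649 = -7057 (Strassen uses MORE here due to padding overhead — for small or just-over-power-of-2 n, padding can outweigh the per-level savings)

Standard: 110592 multiplications (48^3). Strassen: 117649 multiplications (7^6, after padding to 64x64). Strassen reduces 8 recursive multiplications to 7 at each level.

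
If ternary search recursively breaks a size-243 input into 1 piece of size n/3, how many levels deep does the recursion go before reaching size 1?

For divide and conquer with division factor 3:

Problem sizes at each level:
Level 0: 243
Level 1: 81
Level 2: 27
Level 3: 9
Level 4: 3
Level 5: 1

The root is level 0 and the size-1 base case is level 5 (the tree spans levels 0 through 5, i.e. 6 levels counting the root), so the depth is the number of divisions: log_3(243) = 5

The recursion tree depth is log_3(243) = 5. At each level, the problem size is divided by 3, so it takes 5 divisions to reduce to a base case of size 1. The algorithm makes 1 recursive call at each level.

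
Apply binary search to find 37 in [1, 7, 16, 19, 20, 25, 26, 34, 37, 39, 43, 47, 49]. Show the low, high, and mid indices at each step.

Binary search for 37 in [1, 7, 16, 19, 20, 25, 26, 34, 37, 39, 43, 47, 49]:

lo=0, hi=12, mid=6, arr[mid]=26 -> 26 < 37, search right half
lo=7, hi=12, mid=9, arr[mid]=39 -> 39 > 37, search left half
lo=7, hi=8, mid=7, arr[mid]=34 -> 34 < 37, search right half
lo=8, hi=8, mid=8, arr[mid]=37 -> Found target at index 8!

Binary search finds 37 at index 8 after 4 comparisons. The search repeatedly halves the search space by comparing with the middle element.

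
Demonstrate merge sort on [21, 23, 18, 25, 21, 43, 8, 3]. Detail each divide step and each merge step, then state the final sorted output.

Merge sort trace:

Split: [21, 23, 18, 25, 21, 43, 8, 3] -> [21, 23, 18, 25] and [21, 43, 8, 3]
  Split: [21, 23, 18, 25] -> [21, 23] and [18, 25]
    Split: [21, 23] -> [21] and [23]
    Merge: [21] + [23] -> [21, 23]
    Split: [18, 25] -> [18] and [25]
    Merge: [18] + [25] -> [18, 25]
  Merge: [21, 23] + [18, 25] -> [18, 21, 23, 25]
  Split: [21, 43, 8, 3] -> [21, 43] and [8, 3]
    Split: [21, 43] -> [21] and [43]
    Merge: [21] + [43] -> [21, 43]
    Split: [8, 3] -> [8] and [3]
    Merge: [8] + [3] -> [3, 8]
  Merge: [21, 43] + [3, 8] -> [3, 8, 21, 43]
Merge: [18, 21, 23, 25] + [3, 8, 21, 43] -> [3, 8, 18, 21, 21, 23, 25, 43]

Final sorted array: [3, 8, 18, 21, 21, 23, 25, 43]

The merge sort proceeds by recursively splitting the array and merging sorted halves.
After all merges, the sorted array is [3, 8, 18, 21, 21, 23, 25, 43].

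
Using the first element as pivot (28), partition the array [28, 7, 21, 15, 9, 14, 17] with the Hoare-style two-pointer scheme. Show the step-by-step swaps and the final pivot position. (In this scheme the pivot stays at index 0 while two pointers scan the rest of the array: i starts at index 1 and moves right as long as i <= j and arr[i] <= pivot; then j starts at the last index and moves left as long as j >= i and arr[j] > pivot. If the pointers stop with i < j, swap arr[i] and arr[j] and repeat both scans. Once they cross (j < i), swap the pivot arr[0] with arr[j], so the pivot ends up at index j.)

Hoare-style two-pointer partition with pivot = 28:

Initial array: [28, 7, 21, 15, 9, 14, 17]

Pointers start at i = 1, j = 6.
i ends at 7, j ends at 6: the pointers have crossed (j < i), so scanning stops.

Swap pivot arr[0] with arr[6] to place pivot at position 6: [17, 7, 21, 15, 9, 14, 28]
Pivot position: 6

After partitioning with pivot 28, the array becomes [17, 7, 21, 15, 9, 14, 28]. The pivot is placed at index 6. All elements to the left of the pivot are <= 28, and all elements to the right are > 28.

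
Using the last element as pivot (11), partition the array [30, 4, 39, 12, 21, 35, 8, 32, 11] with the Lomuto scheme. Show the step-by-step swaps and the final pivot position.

Lomuto partition with pivot = 11:

Initial array: [30, 4, 39, 12, 21, 35, 8, 32, 11]

arr[0]=30 > 11: no swap
arr[1]=4 <= 11: swap with position 0, array becomes [4, 30, 39, 12, 21, 35, 8, 32, 11]
arr[2]=39 > 11: no swap
arr[3]=12 > 11: no swap
arr[4]=21 > 11: no swap
arr[5]=35 > 11: no swap
arr[6]=8 <= 11: swap with position 1, array becomes [4, 8, 39, 12, 21, 35, 30, 32, 11]
arr[7]=32 > 11: no swap

Place pivot at position 2: [4, 8, 11, 12, 21, 35, 30, 32, 39]
Pivot position: 2

After partitioning with pivot 11, the array becomes [4, 8, 11, 12, 21, 35, 30, 32, 39]. The pivot is placed at index 2. All elements to the left of the pivot are <= 11, and all elements to the right are > 11.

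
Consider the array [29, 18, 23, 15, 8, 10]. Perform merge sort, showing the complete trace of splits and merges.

Merge sort trace:

Split: [29, 18, 23, 15, 8, 10] -> [29, 18, 23] and [15, 8, 10]
  Split: [29, 18, 23] -> [29] and [18, 23]
    Split: [18, 23] -> [18] and [23]
    Merge: [18] + [23] -> [18, 23]
  Merge: [29] + [18, 23] -> [18, 23, 29]
  Split: [15, 8, 10] -> [15] and [8, 10]
    Split: [8, 10] -> [8] and [10]
    Merge: [8] + [10] -> [8, 10]
  Merge: [15] + [8, 10] -> [8, 10, 15]
Merge: [18, 23, 29] + [8, 10, 15] -> [8, 10, 15, 18, 23, 29]

Final sorted array: [8, 10, 15, 18, 23, 29]

The merge sort proceeds by recursively splitting the array and merging sorted halves.
After all merges, the sorted array is [8, 10, 15, 18, 23, 29].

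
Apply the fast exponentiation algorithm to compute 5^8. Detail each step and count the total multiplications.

Computing 5^8 by squaring (build up from 5^1; each line after the first costs one multiplication):

5^1 = 5
5^2 = (5^1)^2 = 5^2 = 25
5^4 = (5^2)^2 = 25^2 = 625
5^8 = (5^4)^2 = 625^2 = 390625

Result: 390625
Multiplications needed: 3 (3 lines after 5^1)

5^8 = 390625. Using exponentiation by squaring, this requires 3 multiplications. The key idea: if the exponent is even, square the half-power; if odd, multiply by the base once.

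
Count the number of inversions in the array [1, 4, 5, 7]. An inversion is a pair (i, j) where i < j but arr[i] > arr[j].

Finding inversions in [1, 4, 5, 7]:


Total inversions: 0

The array has 0 inversions. It is already sorted.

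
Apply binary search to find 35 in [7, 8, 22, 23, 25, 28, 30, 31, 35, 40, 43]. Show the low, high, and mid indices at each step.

Binary search for 35 in [7, 8, 22, 23, 25, 28, 30, 31, 35, 40, 43]:

lo=0, hi=10, mid=5, arr[mid]=28 -> 28 < 35, search right half
lo=6, hi=10, mid=8, arr[mid]=35 -> Found target at index 8!

Binary search finds 35 at index 8 after 2 comparisons. The search repeatedly halves the search space by comparing with the middle element.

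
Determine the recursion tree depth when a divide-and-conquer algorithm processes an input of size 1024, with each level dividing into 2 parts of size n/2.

For divide and conquer with division factor 2:

Problem sizes at each level:
Level 0: 1024
Level 1: 512
Level 2: 256
Level 3: 128
Level 4: 64
Level 5: 32
Level 6: 16
Level 7: 8
Level 8: 4
Level 9: 2
Level 10: 1

The root is level 0 and the size-1 base case is level 10 (the tree spans levels 0 through 10, i.e. 11 levels counting the root), so the depth is the number of divisions: log_2(1024) = 10

The recursion tree depth is log_2(1024) = 10. At each level, the problem size is divided by 2, so it takes 10 divisions to reduce to a base case of size 1. The algorithm makes 2 recursive calls at each level.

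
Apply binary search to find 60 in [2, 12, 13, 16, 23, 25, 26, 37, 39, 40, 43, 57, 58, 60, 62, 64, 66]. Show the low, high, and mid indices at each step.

Binary search for 60 in [2, 12, 13, 16, 23, 25, 26, 37, 39, 40, 43, 57, 58, 60, 62, 64, 66]:

lo=0, hi=16, mid=8, arr[mid]=39 -> 39 < 60, search right half
lo=9, hi=16, mid=12, arr[mid]=58 -> 58 < 60, search right half
lo=13, hi=16, mid=14, arr[mid]=62 -> 62 > 60, search left half
lo=13, hi=13, mid=13, arr[mid]=60 -> Found target at index 13!

Binary search finds 60 at index 13 after 4 comparisons. The search repeatedly halves the search space by comparing with the middle element.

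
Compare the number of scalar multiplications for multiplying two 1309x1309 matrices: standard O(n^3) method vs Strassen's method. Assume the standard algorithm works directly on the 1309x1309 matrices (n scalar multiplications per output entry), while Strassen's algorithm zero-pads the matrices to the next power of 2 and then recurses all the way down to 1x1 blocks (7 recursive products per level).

Matrix multiplication for 1309x1309 matrices:

Strassen's algorithm requires power-of-2 dimensions. Pad 1309x1309 to 2048x2048 (next power of 2).

Standard algorithm: 1309^3 = 2242946629 multiplications
Strassen's algorithm: 7^(log2(2048)) = 7^11 = 1977326743 multiplications
Savings: 2242946629 - 1977326743 = 265619886 multiplications

Standard: 2242946629 multiplications (1309^3). Strassen: 1977326743 multiplications (7^11, after padding to 2048x2048). Strassen reduces 8 recursive multiplications to 7 at each level.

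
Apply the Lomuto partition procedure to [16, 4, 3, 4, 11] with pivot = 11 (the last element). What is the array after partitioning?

Lomuto partition with pivot = 11:

Initial array: [16, 4, 3, 4, 11]

arr[0]=16 > 11: no swap
arr[1]=4 <= 11: swap with position 0, array becomes [4, 16, 3, 4, 11]
arr[2]=3 <= 11: swap with position 1, array becomes [4, 3, 16, 4, 11]
arr[3]=4 <= 11: swap with position 2, array becomes [4, 3, 4, 16, 11]

Place pivot at position 3: [4, 3, 4, 11, 16]
Pivot position: 3

After partitioning with pivot 11, the array becomes [4, 3, 4, 11, 16]. The pivot is placed at index 3. All elements to the left of the pivot are <= 11, and all elements to the right are > 11.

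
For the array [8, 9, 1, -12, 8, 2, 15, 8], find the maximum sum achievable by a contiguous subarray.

Using Kadane's algorithm on [8, 9, 1, -12, 8, 2, 15, 8]:

Scanning through the array:
Position 1 (value 9): max_ending_here = 17, max_so_far = 17
Position 2 (value 1): max_ending_here = 18, max_so_far = 18
Position 3 (value -12): max_ending_here = 6, max_so_far = 18
Position 4 (value 8): max_ending_here = 14, max_so_far = 18
Position 5 (value 2): max_ending_here = 16, max_so_far = 18
Position 6 (value 15): max_ending_here = 31, max_so_far = 31
Position 7 (value 8): max_ending_here = 39, max_so_far = 39

Maximum subarray: [8, 9, 1, -12, 8, 2, 15, 8]
Maximum sum: 39

The maximum subarray is [8, 9, 1, -12, 8, 2, 15, 8] with sum 39. This subarray runs from index 0 to index 7.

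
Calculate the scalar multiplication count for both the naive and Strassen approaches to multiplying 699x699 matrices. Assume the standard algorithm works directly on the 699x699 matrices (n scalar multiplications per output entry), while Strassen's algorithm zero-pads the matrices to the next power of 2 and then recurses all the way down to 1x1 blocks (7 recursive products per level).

Matrix multiplication for 699x699 matrices:

Strassen's algorithm requires power-of-2 dimensions. Pad 699x699 to 1024x1024 (next power of 2).

Standard algorithm: 699^3 = 341532099 multiplications
Strassen's algorithm: 7^(log2(1024)) = 7^10 = 282475249 multiplications
Savings: 341532099 - 282475249 = 59056850 multiplications

Standard: 341532099 multiplications (699^3). Strassen: 282475249 multiplications (7^10, after padding to 1024x1024). Strassen reduces 8 recursive multiplications to 7 at each level.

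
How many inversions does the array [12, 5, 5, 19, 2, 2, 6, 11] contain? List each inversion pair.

Finding inversions in [12, 5, 5, 19, 2, 2, 6, 11]:

(0, 1): arr[0]=12 > arr[1]=5
(0, 2): arr[0]=12 > arr[2]=5
(0, 4): arr[0]=12 > arr[4]=2
(0, 5): arr[0]=12 > arr[5]=2
(0, 6): arr[0]=12 > arr[6]=6
(0, 7): arr[0]=12 > arr[7]=11
(1, 4): arr[1]=5 > arr[4]=2
(1, 5): arr[1]=5 > arr[5]=2
(2, 4): arr[2]=5 > arr[4]=2
(2, 5): arr[2]=5 > arr[5]=2
(3, 4): arr[3]=19 > arr[4]=2
(3, 5): arr[3]=19 > arr[5]=2
(3, 6): arr[3]=19 > arr[6]=6
(3, 7): arr[3]=19 > arr[7]=11

Total inversions: 14

The array has 14 inversion(s): (0,1), (0,2), (0,4), (0,5), (0,6), (0,7), (1,4), (1,5), (2,4), (2,5), (3,4), (3,5), (3,6), (3,7). Each pair (i,j) satisfies i < j and arr[i] > arr[j].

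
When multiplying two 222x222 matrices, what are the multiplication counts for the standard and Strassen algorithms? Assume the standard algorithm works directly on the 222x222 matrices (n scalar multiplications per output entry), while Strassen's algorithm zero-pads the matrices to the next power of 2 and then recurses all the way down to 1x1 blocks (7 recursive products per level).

Matrix multiplication for 222x222 matrices:

Strassen's algorithm requires power-of-2 dimensions. Pad 222x222 to 256x256 (next power of 2).

Standard algorithm: 222^3 = 10941048 multiplications
Strassen's algorithm: 7^(log2(256)) = 7^8 = 5764801 multiplications
Savings: 10941048 - 5764801 = 5176247 multiplications

Standard: 10941048 multiplications (222^3). Strassen: 5764801 multiplications (7^8, after padding to 256x256). Strassen reduces 8 recursive multiplications to 7 at each level.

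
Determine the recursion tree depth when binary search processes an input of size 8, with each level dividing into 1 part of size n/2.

For divide and conquer with division factor 2:

Problem sizes at each level:
Level 0: 8
Level 1: 4
Level 2: 2
Level 3: 1

The root is level 0 and the size-1 base case is level 3 (the tree spans levels 0 through 3, i.e. 4 levels counting the root), so the depth is the number of divisions: log_2(8) = 3

The recursion tree depth is log_2(8) = 3. At each level, the problem size is divided by 2, so it takes 3 divisions to reduce to a base case of size 1. The algorithm makes 1 recursive call at each level.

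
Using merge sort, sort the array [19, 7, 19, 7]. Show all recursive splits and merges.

Merge sort trace:

Split: [19, 7, 19, 7] -> [19, 7] and [19, 7]
  Split: [19, 7] -> [19] and [7]
  Merge: [19] + [7] -> [7, 19]
  Split: [19, 7] -> [19] and [7]
  Merge: [19] + [7] -> [7, 19]
Merge: [7, 19] + [7, 19] -> [7, 7, 19, 19]

Final sorted array: [7, 7, 19, 19]

The merge sort proceeds by recursively splitting the array and merging sorted halves.
After all merges, the sorted array is [7, 7, 19, 19].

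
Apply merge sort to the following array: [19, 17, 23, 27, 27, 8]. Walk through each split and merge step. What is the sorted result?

Merge sort trace:

Split: [19, 17, 23, 27, 27, 8] -> [19, 17, 23] and [27, 27, 8]
  Split: [19, 17, 23] -> [19] and [17, 23]
    Split: [17, 23] -> [17] and [23]
    Merge: [17] + [23] -> [17, 23]
  Merge: [19] + [17, 23] -> [17, 19, 23]
  Split: [27, 27, 8] -> [27] and [27, 8]
    Split: [27, 8] -> [27] and [8]
    Merge: [27] + [8] -> [8, 27]
  Merge: [27] + [8, 27] -> [8, 27, 27]
Merge: [17, 19, 23] + [8, 27, 27] -> [8, 17, 19, 23, 27, 27]

Final sorted array: [8, 17, 19, 23, 27, 27]

The merge sort proceeds by recursively splitting the array and merging sorted halves.
After all merges, the sorted array is [8, 17, 19, 23, 27, 27].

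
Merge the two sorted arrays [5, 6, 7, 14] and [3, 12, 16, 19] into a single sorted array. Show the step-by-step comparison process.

Merging process:

Compare 5 vs 3: take 3 from right. Merged: [3]
Compare 5 vs 12: take 5 from left. Merged: [3, 5]
Compare 6 vs 12: take 6 from left. Merged: [3, 5, 6]
Compare 7 vs 12: take 7 from left. Merged: [3, 5, 6, 7]
Compare 14 vs 12: take 12 from right. Merged: [3, 5, 6, 7, 12]
Compare 14 vs 16: take 14 from left. Merged: [3, 5, 6, 7, 12, 14]
Append remaining from right: [16, 19]. Merged: [3, 5, 6, 7, 12, 14, 16, 19]

Final merged array: [3, 5, 6, 7, 12, 14, 16, 19]
Total comparisons: 6

The merged array is [3, 5, 6, 7, 12, 14, 16, 19], requiring 6 comparisons. The merge step runs in O(n) time where n is the total number of elements.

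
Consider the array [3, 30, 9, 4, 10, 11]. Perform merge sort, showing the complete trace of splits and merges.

Merge sort trace:

Split: [3, 30, 9, 4, 10, 11] -> [3, 30, 9] and [4, 10, 11]
  Split: [3, 30, 9] -> [3] and [30, 9]
    Split: [30, 9] -> [30] and [9]
    Merge: [30] + [9] -> [9, 30]
  Merge: [3] + [9, 30] -> [3, 9, 30]
  Split: [4, 10, 11] -> [4] and [10, 11]
    Split: [10, 11] -> [10] and [11]
    Merge: [10] + [11] -> [10, 11]
  Merge: [4] + [10, 11] -> [4, 10, 11]
Merge: [3, 9, 30] + [4, 10, 11] -> [3, 4, 9, 10, 11, 30]

Final sorted array: [3, 4, 9, 10, 11, 30]

The merge sort proceeds by recursively splitting the array and merging sorted halves.
After all merges, the sorted array is [3, 4, 9, 10, 11, 30].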